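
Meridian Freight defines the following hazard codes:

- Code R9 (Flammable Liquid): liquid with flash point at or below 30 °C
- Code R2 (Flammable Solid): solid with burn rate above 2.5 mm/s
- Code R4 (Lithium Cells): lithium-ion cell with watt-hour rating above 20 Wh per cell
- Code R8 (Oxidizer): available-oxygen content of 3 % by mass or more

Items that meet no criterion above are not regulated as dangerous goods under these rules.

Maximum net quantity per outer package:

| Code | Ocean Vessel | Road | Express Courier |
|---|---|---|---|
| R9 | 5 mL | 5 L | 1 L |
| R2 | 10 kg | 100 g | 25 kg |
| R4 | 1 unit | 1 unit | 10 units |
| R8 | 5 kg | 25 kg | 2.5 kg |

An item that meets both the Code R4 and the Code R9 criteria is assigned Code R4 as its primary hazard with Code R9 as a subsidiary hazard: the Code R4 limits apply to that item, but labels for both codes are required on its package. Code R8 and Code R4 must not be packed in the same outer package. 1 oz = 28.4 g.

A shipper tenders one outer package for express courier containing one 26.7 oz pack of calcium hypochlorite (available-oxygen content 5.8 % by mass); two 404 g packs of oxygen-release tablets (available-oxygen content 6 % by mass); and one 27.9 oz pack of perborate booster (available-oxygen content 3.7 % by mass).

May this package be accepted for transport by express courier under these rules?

Yes

Calcium hypochlorite: available-oxygen content 5.8 % by mass ≥ 3 % by mass → Code R8 (Oxidizer).
The oxygen-release tablets have available-oxygen content 6 % by mass, which is ≥ 3 % by mass, so they are Code R8 (Oxidizer).
The perborate booster has available-oxygen content 3.7 % by mass, which is ≥ 3 % by mass, so it is Code R8 (Oxidizer).
Code R8 net quantity: (one 26.7 oz pack = 758.28 g) + (two 404 g packs = 808 g) + (one 27.9 oz pack = 792.36 g) = 2358.64 g.
2358.64 g ≤ 2.5 kg (express courier limit, Code R8) — within limit.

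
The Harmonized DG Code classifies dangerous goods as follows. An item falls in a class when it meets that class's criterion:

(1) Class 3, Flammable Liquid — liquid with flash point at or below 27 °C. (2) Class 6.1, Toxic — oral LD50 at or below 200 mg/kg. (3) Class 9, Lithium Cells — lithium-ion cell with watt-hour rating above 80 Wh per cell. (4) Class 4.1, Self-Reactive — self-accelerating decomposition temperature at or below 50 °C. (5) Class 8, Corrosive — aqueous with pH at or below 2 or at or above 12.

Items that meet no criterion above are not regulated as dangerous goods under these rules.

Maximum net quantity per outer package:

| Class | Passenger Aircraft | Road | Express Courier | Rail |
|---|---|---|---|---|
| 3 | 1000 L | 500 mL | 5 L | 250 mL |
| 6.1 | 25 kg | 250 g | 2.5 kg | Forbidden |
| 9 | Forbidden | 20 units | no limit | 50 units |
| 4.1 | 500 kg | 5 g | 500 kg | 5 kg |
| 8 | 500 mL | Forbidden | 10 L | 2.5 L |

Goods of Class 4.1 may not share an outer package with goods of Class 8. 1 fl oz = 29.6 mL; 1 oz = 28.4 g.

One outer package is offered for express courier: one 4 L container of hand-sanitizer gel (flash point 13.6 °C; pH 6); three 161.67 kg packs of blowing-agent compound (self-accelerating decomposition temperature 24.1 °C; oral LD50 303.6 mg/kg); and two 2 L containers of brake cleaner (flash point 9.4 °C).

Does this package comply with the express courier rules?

No

The hand-sanitizer gel has flash point 13.6 °C, which is ≤ 27 °C, so it is Class 3 (Flammable Liquid).
With self-accelerating decomposition temperature 24.1 °C (≤ 50 °C), the blowing-agent compound falls in Class 4.1.
With flash point 9.4 °C (≤ 27 °C), the brake cleaner falls in Class 3.
Class 3 net quantity: 4 L + (two 2 L containers = 4 L) = 8 L.
That exceeds the Class 3 express courier limit of 5 L.
Class 4.1 quantity: three 161.67 kg packs = 485.01 kg.
485.01 kg is within the express courier limit of 500 kg for Class 4.1.
The segregation rule (Class 4.1 with Class 8) does not apply to Class 3 with Class 4.1.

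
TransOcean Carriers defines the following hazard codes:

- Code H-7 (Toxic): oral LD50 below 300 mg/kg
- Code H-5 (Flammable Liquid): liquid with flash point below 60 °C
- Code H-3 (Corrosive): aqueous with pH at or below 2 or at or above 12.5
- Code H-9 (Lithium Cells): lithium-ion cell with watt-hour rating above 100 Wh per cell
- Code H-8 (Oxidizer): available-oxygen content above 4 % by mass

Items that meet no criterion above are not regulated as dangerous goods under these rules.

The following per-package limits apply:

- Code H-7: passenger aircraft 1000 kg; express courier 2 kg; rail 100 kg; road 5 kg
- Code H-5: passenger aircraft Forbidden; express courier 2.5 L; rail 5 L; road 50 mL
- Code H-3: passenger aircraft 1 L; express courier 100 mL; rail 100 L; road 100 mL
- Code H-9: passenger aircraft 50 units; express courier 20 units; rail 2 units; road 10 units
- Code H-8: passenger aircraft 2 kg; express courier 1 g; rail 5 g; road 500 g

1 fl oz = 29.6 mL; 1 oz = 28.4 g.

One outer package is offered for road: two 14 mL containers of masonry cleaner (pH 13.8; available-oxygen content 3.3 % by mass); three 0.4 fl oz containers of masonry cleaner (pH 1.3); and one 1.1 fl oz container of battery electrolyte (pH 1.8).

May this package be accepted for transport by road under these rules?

Masonry cleaner: pH 13.8 ≥ 12.5 → Code H-3 (Corrosive).
The masonry cleaner has pH 1.3, which is ≤ 2, so it is Code H-3 (Corrosive).
Battery electrolyte: pH 1.8 ≤ 2 → Code H-3 (Corrosive).
Total Code H-3: (two 14 mL containers = 28 mL) + (three 0.4 fl oz containers = 35.52 mL) + (one 1.1 fl oz container = 32.56 mL) = 96.08 mL.
That is within the Code H-3 road limit of 100 mL.

Yes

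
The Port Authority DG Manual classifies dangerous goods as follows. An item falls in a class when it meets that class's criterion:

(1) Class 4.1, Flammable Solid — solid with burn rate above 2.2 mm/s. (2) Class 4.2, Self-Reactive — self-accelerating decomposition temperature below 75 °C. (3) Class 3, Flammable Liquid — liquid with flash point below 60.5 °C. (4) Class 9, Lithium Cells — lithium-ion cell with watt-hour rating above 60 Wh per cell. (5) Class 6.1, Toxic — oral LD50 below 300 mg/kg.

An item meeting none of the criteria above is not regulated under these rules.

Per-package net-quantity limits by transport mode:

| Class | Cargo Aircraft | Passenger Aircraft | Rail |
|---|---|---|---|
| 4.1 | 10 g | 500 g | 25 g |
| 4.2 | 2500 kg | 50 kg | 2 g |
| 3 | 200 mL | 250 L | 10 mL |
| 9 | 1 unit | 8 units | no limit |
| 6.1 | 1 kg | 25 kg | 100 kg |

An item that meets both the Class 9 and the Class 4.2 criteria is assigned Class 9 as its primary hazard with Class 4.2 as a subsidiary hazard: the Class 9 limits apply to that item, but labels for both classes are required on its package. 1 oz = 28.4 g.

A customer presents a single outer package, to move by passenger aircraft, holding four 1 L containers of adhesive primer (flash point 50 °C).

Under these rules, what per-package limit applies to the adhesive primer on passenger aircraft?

Adhesive primer: flash point 50 °C < 60.5 °C → Class 3 (Flammable Liquid).
The passenger aircraft limit for Class 3 is 250 L.

250 L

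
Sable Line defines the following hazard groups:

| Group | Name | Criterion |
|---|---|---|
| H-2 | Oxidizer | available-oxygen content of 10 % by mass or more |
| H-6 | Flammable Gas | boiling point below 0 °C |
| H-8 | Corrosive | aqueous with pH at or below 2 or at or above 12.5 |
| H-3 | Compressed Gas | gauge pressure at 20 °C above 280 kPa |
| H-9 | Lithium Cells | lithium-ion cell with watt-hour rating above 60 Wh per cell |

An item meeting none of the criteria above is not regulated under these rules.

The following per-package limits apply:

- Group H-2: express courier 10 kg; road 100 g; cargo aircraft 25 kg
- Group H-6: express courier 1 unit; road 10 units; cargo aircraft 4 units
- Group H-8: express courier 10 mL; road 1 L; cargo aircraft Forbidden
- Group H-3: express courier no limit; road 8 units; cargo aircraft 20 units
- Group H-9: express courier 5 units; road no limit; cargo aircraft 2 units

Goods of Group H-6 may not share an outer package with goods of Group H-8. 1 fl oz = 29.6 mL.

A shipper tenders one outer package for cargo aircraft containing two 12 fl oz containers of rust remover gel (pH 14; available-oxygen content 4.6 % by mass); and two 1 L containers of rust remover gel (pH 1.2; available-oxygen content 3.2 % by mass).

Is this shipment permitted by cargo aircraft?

No

With pH 14 (≥ 12.5), the rust remover gel falls in Group H-8.
With pH 1.2 (≤ 2), the rust remover gel falls in Group H-8.
Group H-8 net quantity: (two 12 fl oz containers = 710.4 mL) + (two 1 L containers = 2 L) = 2710.4 mL.
Group H-8 is Forbidden by cargo aircraft.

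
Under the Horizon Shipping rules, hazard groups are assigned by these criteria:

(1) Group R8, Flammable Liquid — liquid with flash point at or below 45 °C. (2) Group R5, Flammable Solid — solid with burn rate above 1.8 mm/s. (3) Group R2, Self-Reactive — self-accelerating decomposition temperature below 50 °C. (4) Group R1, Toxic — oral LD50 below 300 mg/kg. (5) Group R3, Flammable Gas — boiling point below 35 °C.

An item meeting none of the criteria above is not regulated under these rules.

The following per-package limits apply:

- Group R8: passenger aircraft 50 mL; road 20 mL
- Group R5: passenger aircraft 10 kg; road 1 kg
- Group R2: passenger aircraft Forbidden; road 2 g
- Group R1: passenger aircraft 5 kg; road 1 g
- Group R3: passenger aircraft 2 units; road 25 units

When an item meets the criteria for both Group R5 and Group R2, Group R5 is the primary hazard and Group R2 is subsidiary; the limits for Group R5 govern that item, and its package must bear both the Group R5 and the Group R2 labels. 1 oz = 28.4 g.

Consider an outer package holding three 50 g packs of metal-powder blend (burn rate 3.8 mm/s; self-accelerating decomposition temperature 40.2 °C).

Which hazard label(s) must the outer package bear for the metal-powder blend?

With burn rate 3.8 mm/s (> 1.8 mm/s), the metal-powder blend falls in Group R5.
The metal-powder blend has self-accelerating decomposition temperature 40.2 °C, which is < 50 °C, so it is Group R2 (Self-Reactive).
By the precedence rule Group R5 is primary and Group R2 is subsidiary, and that rule requires both labels on the package.

Group R2 and R5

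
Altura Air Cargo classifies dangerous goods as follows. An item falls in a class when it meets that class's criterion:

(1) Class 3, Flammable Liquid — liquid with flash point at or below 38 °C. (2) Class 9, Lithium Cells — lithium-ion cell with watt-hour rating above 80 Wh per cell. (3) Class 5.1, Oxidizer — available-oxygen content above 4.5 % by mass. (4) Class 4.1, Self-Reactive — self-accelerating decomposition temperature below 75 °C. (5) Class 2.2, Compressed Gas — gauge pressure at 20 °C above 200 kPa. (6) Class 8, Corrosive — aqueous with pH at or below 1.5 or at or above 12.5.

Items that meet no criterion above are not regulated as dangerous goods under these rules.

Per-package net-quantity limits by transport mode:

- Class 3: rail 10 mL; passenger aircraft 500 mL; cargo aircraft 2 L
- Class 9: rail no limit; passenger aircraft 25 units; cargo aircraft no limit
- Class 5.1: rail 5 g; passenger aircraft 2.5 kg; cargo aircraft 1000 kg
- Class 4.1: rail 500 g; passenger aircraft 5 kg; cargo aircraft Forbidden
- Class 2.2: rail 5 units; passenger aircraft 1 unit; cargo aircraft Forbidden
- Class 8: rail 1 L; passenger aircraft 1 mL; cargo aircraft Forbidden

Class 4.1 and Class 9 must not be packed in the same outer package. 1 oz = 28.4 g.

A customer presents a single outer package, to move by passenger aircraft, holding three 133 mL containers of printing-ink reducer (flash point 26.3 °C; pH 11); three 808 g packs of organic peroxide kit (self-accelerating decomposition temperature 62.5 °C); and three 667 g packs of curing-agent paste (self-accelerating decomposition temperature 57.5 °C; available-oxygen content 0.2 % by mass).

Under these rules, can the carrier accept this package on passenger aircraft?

With flash point 26.3 °C (≤ 38 °C), the printing-ink reducer falls in Class 3.
The organic peroxide kit has self-accelerating decomposition temperature 62.5 °C, which is < 75 °C, so it is Class 4.1 (Self-Reactive).
Curing-agent paste: self-accelerating decomposition temperature 57.5 °C < 75 °C → Class 4.1 (Self-Reactive).
Class 4.1 net quantity: (three 808 g packs = 2.424 kg) + (three 667 g packs = 2.001 kg) = 4.425 kg.
That is within the Class 4.1 passenger aircraft limit of 5 kg.
Class 3 quantity: three 133 mL containers = 399 mL.
399 mL ≤ 500 mL (passenger aircraft limit, Class 3) — within limit.
The segregation rule (Class 4.1 with Class 9) does not apply to Class 4.1 with Class 3.
Every hazard class is within its passenger aircraft limit and no segregation rule is violated.

Yes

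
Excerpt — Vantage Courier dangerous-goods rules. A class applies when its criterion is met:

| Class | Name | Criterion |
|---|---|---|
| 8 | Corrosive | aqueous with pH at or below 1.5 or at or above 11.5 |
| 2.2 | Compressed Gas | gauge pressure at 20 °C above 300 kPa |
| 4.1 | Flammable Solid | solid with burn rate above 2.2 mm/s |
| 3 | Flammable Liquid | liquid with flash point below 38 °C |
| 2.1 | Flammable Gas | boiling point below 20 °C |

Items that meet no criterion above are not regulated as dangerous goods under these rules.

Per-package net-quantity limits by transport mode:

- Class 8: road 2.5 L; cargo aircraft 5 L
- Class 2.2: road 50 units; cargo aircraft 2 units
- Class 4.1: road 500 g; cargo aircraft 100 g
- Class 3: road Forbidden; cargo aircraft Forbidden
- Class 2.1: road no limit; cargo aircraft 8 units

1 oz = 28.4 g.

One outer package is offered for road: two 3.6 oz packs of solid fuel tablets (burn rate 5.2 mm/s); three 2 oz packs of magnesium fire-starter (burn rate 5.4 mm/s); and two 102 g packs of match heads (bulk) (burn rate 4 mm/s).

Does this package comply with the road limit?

No

With burn rate 5.2 mm/s (> 2.2 mm/s), the solid fuel tablets fall in Class 4.1.
With burn rate 5.4 mm/s (> 2.2 mm/s), the magnesium fire-starter falls in Class 4.1.
With burn rate 4 mm/s (> 2.2 mm/s), the match heads (bulk) fall in Class 4.1.
Total Class 4.1: (two 3.6 oz packs = 204.48 g) + (three 2 oz packs = 170.4 g) + (two 102 g packs = 204 g) = 578.88 g.
That exceeds the Class 4.1 road limit of 500 g.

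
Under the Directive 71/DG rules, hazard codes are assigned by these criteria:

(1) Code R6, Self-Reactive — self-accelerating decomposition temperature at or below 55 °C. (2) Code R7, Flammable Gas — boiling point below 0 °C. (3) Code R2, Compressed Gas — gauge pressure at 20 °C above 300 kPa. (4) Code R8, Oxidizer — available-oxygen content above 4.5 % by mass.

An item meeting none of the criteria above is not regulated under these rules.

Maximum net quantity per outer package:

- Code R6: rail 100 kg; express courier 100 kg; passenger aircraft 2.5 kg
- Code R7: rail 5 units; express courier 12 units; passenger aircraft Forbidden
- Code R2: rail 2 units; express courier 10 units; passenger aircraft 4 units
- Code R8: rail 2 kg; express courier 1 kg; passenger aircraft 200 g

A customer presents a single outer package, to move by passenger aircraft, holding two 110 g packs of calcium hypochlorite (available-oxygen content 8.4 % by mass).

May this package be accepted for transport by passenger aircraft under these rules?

With available-oxygen content 8.4 % by mass (> 4.5 % by mass), the calcium hypochlorite falls in Code R8.
Code R8 quantity: two 110 g packs = 220 g.
That exceeds the Code R8 passenger aircraft limit of 200 g.

No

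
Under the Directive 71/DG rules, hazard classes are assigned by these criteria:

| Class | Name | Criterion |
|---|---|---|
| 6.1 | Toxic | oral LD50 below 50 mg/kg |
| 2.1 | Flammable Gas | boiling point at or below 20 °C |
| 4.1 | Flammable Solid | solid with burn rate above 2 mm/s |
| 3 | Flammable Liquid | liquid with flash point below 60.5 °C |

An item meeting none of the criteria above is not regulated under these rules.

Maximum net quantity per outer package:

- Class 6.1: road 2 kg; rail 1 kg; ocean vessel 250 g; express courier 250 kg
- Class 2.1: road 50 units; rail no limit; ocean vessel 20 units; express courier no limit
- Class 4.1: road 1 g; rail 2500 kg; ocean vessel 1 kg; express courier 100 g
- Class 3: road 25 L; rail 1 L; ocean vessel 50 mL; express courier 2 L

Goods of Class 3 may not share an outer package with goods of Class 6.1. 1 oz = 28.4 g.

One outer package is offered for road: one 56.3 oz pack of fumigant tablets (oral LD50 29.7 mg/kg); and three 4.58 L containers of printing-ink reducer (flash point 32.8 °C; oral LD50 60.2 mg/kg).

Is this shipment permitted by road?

With oral LD50 29.7 mg/kg (< 50 mg/kg), the fumigant tablets fall in Class 6.1.
The printing-ink reducer has flash point 32.8 °C, which is < 60.5 °C, so it is Class 3 (Flammable Liquid).
Class 3 quantity: three 4.58 L containers = 13.74 L.
That is within the Class 3 road limit of 25 L.
Class 6.1 quantity: one 56.3 oz pack = 1598.92 g.
1598.92 g is within the road limit of 2 kg for Class 6.1.
Class 3 and Class 6.1 may not share an outer package.

No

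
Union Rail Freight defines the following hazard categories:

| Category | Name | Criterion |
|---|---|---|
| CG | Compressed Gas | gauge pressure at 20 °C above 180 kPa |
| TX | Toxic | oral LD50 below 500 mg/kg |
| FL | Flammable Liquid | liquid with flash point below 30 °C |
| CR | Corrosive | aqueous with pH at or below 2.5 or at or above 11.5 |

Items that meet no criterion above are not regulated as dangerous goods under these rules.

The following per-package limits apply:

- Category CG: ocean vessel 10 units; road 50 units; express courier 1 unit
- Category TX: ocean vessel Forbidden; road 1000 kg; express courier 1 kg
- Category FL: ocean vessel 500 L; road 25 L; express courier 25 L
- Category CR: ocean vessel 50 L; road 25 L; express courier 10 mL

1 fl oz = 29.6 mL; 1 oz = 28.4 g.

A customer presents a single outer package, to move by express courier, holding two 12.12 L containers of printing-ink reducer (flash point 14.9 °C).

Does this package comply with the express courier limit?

The printing-ink reducer has flash point 14.9 °C, which is < 30 °C, so it is Category FL (Flammable Liquid).
Category FL quantity: two 12.12 L containers = 24.24 L.
24.24 L is within the express courier limit of 25 L for Category FL.

Yes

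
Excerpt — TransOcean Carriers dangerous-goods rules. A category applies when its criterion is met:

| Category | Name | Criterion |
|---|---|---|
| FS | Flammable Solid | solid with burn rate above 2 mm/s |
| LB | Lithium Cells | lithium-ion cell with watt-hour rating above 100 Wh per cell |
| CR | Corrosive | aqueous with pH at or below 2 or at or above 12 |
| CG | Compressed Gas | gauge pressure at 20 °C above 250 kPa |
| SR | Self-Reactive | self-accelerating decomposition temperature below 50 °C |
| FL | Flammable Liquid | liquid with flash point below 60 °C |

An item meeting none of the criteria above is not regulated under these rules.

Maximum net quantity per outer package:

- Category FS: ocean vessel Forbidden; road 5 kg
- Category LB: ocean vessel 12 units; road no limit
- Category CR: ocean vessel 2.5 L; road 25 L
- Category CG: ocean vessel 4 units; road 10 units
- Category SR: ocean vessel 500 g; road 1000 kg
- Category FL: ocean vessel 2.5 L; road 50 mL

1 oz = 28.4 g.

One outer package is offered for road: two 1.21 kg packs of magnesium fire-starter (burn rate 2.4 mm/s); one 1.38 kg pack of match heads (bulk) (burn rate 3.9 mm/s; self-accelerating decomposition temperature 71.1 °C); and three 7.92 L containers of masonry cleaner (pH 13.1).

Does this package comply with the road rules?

Yes

Magnesium fire-starter: burn rate 2.4 mm/s > 2 mm/s → Category FS (Flammable Solid).
With burn rate 3.9 mm/s (> 2 mm/s), the match heads (bulk) fall in Category FS.
With pH 13.1 (≥ 12), the masonry cleaner falls in Category CR.
Category FS net quantity: (two 1.21 kg packs = 2.42 kg) + 1.38 kg = 3.8 kg.
3.8 kg ≤ 5 kg (road limit, Category FS) — within limit.
Category CR quantity: three 7.92 L containers = 23.76 L.
That is within the Category CR road limit of 25 L.
Every hazard category is within its road limit and no segregation rule is violated.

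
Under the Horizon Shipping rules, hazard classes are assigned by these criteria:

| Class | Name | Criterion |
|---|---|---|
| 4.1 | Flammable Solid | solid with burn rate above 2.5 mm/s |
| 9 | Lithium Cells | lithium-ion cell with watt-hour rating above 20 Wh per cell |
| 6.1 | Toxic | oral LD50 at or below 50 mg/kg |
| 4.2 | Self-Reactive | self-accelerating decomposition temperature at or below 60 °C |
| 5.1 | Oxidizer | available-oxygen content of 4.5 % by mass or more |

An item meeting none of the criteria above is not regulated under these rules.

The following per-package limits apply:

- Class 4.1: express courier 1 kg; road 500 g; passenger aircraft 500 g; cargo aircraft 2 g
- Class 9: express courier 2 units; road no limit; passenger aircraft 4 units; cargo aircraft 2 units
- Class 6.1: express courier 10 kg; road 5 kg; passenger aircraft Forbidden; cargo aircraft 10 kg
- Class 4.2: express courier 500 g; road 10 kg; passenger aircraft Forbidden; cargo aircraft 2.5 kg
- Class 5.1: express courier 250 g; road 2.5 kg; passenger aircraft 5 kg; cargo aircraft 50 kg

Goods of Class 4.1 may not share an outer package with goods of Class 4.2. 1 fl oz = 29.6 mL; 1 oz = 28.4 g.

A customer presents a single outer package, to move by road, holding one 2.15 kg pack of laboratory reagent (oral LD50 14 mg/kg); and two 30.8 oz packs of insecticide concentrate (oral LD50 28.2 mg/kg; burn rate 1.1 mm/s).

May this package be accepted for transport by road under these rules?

With oral LD50 14 mg/kg (≤ 50 mg/kg), the laboratory reagent falls in Class 6.1.
The insecticide concentrate has oral LD50 28.2 mg/kg, which is ≤ 50 mg/kg, so it is Class 6.1 (Toxic).
Class 6.1 net quantity: 2.15 kg + (two 30.8 oz packs = 1749.44 g) = 3899.44 g.
That is within the Class 6.1 road limit of 5 kg.

Yes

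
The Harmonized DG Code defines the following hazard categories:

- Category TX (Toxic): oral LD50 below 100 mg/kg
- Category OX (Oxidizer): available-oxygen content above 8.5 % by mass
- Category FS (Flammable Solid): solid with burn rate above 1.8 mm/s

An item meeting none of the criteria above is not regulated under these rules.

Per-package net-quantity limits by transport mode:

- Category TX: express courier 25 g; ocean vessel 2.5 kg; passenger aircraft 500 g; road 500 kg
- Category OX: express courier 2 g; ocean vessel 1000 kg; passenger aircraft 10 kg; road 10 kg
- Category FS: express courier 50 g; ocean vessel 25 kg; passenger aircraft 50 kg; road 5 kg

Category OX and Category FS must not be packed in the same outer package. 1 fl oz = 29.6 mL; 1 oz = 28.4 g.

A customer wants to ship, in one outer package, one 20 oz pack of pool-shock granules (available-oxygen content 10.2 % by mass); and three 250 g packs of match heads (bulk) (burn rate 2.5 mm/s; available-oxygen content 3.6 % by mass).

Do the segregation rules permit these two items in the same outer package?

No

Pool-shock granules: available-oxygen content 10.2 % by mass > 8.5 % by mass → Category OX (Oxidizer).
With burn rate 2.5 mm/s (> 1.8 mm/s), the match heads (bulk) fall in Category FS.
Category OX and Category FS may not share an outer package.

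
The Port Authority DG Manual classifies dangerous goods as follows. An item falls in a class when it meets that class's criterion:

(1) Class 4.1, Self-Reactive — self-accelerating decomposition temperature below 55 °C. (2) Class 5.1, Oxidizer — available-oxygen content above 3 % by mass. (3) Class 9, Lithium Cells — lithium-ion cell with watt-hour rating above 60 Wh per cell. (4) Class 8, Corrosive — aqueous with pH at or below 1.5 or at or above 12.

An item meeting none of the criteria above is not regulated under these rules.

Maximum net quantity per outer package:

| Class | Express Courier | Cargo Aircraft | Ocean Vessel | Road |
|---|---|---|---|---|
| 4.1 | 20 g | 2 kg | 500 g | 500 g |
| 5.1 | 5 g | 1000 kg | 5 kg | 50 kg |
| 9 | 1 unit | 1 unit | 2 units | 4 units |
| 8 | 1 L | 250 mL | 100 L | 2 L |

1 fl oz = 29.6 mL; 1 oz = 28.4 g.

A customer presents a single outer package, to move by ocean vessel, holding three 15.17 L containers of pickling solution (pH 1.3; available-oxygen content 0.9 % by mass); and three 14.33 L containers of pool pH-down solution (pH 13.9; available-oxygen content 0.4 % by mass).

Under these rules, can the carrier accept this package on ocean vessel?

Yes

The pickling solution has pH 1.3, which is ≤ 1.5, so it is Class 8 (Corrosive).
pH 13.9 meets the Class 8 criterion (Corrosive), so the pool pH-down solution is Class 8.
Total Class 8: (three 15.17 L containers = 45.51 L) + (three 14.33 L containers = 42.99 L) = 88.5 L.
88.5 L ≤ 100 L (ocean vessel limit, Class 8) — within limit.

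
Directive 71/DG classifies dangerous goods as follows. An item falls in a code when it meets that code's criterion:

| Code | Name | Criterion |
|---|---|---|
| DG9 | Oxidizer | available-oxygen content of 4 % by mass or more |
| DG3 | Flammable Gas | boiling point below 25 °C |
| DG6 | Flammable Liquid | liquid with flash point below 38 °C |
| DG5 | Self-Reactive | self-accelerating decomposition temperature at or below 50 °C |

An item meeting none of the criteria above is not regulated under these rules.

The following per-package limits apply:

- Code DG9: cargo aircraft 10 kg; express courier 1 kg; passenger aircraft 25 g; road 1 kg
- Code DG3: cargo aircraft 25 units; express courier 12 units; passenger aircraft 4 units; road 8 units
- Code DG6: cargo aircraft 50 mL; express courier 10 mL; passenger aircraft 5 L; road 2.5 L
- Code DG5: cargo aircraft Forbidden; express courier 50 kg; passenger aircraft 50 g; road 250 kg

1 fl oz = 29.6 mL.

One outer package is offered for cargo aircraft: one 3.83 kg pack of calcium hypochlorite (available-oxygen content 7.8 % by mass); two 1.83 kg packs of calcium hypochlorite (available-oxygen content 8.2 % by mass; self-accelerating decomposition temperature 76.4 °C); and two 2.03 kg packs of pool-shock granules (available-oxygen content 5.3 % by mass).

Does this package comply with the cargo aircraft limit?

With available-oxygen content 7.8 % by mass (≥ 4 % by mass), the calcium hypochlorite falls in Code DG9.
Available-oxygen content 8.2 % by mass meets the Code DG9 criterion (Oxidizer), so the calcium hypochlorite is Code DG9.
With available-oxygen content 5.3 % by mass (≥ 4 % by mass), the pool-shock granules fall in Code DG9.
Total Code DG9: 3.83 kg + (two 1.83 kg packs = 3.66 kg) + (two 2.03 kg packs = 4.06 kg) = 11.55 kg.
That exceeds the Code DG9 cargo aircraft limit of 10 kg.

No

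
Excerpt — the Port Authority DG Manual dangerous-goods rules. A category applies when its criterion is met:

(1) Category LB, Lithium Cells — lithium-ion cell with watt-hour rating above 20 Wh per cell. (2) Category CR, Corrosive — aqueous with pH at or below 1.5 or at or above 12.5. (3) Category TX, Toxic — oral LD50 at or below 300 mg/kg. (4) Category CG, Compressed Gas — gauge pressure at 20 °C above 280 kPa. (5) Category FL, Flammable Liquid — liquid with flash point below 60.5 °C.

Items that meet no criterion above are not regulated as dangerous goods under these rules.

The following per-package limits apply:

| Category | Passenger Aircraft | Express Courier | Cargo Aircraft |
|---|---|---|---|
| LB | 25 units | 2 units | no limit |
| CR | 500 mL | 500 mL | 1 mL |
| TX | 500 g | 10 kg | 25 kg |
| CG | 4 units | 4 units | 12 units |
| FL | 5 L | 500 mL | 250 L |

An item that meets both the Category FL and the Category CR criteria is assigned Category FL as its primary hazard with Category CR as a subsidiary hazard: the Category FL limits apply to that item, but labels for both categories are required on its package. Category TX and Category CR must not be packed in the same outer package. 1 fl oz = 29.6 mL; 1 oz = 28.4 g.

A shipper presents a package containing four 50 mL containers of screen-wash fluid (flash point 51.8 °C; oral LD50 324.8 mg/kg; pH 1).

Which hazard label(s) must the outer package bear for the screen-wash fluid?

Screen-wash fluid: flash point 51.8 °C < 60.5 °C → Category FL (Flammable Liquid).
pH 1 meets the Category CR criterion (Corrosive), so the screen-wash fluid is Category CR.
By the precedence rule Category FL is primary and Category CR is subsidiary, and that rule requires both labels on the package.

Category CR and FL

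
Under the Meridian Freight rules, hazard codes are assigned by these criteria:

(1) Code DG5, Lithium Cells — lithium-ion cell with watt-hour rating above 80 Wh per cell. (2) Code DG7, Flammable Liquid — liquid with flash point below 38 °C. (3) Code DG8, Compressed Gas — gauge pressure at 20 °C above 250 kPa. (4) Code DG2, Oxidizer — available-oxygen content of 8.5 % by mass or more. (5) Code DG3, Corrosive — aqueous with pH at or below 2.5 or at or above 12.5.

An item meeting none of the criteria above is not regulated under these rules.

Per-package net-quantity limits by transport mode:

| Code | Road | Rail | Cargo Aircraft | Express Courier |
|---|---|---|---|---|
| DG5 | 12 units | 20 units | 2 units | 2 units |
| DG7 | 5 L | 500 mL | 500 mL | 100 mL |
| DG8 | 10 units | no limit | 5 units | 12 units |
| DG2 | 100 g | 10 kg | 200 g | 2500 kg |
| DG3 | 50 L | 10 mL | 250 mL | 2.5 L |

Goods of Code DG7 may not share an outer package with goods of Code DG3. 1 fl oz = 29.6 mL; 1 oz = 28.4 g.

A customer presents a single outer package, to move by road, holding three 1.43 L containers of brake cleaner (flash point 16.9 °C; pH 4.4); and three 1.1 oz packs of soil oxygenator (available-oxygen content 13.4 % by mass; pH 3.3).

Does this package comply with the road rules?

The brake cleaner has flash point 16.9 °C, which is < 38 °C, so it is Code DG7 (Flammable Liquid).
Soil oxygenator: available-oxygen content 13.4 % by mass ≥ 8.5 % by mass → Code DG2 (Oxidizer).
Code DG2 quantity: three 1.1 oz packs = 93.72 g.
93.72 g ≤ 100 g (road limit, Code DG2) — within limit.
Code DG7 quantity: three 1.43 L containers = 4.29 L.
4.29 L ≤ 5 L (road limit, Code DG7) — within limit.
The segregation rule (Code DG7 with Code DG3) does not apply to Code DG2 with Code DG7.
Every hazard code is within its road limit and no segregation rule is violated.

Yes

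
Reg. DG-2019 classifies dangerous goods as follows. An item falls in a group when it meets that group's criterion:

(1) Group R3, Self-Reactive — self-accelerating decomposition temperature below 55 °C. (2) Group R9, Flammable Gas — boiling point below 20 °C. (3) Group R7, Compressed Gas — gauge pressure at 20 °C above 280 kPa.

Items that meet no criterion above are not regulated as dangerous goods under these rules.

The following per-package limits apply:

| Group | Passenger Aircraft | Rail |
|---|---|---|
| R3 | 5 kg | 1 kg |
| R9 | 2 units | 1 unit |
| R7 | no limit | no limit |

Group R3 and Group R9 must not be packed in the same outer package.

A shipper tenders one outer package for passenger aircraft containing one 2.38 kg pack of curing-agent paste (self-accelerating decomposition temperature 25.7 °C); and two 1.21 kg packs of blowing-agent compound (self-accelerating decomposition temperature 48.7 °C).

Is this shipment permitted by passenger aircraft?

Self-accelerating decomposition temperature 25.7 °C meets the Group R3 criterion (Self-Reactive), so the curing-agent paste is Group R3.
Self-accelerating decomposition temperature 48.7 °C meets the Group R3 criterion (Self-Reactive), so the blowing-agent compound is Group R3.
Group R3 net quantity: 2.38 kg + (two 1.21 kg packs = 2.42 kg) = 4.8 kg.
4.8 kg ≤ 5 kg (passenger aircraft limit, Group R3) — within limit.

Yes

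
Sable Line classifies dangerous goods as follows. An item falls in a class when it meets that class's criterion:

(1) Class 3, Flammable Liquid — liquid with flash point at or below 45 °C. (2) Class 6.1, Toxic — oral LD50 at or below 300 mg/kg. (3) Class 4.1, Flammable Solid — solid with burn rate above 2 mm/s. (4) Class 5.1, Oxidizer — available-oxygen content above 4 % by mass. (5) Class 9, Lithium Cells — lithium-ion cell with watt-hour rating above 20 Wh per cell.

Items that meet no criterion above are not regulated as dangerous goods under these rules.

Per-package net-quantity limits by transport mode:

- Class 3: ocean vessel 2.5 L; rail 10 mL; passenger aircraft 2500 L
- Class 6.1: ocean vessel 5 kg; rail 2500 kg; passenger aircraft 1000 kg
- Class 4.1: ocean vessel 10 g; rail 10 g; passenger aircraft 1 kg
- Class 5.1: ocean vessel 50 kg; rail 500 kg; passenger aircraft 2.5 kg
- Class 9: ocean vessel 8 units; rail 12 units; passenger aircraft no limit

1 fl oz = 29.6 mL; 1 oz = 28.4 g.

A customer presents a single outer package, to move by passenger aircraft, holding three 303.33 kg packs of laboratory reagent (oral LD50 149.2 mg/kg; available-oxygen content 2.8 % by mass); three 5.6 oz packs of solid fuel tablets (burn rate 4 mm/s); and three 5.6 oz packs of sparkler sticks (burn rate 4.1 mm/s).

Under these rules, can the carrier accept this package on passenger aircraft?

Yes

Laboratory reagent: oral LD50 149.2 mg/kg ≤ 300 mg/kg → Class 6.1 (Toxic).
Burn rate 4 mm/s meets the Class 4.1 criterion (Flammable Solid), so the solid fuel tablets are Class 4.1.
Burn rate 4.1 mm/s meets the Class 4.1 criterion (Flammable Solid), so the sparkler sticks are Class 4.1.
Class 6.1 quantity: three 303.33 kg packs = 909.99 kg.
That is within the Class 6.1 passenger aircraft limit of 1000 kg.
Total Class 4.1: (three 5.6 oz packs = 477.12 g) + (three 5.6 oz packs = 477.12 g) = 954.24 g.
954.24 g is within the passenger aircraft limit of 1 kg for Class 4.1.
Every hazard class is within its passenger aircraft limit and no segregation rule is violated.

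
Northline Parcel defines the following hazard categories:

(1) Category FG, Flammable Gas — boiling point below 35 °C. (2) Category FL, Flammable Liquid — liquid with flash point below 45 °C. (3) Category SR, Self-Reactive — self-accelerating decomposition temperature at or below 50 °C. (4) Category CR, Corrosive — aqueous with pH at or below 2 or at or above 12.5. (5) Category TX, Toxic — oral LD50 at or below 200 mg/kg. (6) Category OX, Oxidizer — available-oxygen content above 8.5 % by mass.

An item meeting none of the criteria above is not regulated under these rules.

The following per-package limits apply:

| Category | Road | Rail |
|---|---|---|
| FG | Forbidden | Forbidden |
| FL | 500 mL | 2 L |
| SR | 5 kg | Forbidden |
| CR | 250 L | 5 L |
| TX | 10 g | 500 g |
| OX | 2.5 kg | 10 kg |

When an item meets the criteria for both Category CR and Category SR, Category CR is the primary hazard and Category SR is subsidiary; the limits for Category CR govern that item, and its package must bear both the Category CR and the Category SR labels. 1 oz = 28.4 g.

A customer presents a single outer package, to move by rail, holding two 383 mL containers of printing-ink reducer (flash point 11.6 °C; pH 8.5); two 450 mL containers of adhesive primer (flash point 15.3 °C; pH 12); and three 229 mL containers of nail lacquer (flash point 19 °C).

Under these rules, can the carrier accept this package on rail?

Printing-ink reducer: flash point 11.6 °C < 45 °C → Category FL (Flammable Liquid).
Flash point 15.3 °C meets the Category FL criterion (Flammable Liquid), so the adhesive primer is Category FL.
With flash point 19 °C (< 45 °C), the nail lacquer falls in Category FL.
Category FL net quantity: (two 383 mL containers = 766 mL) + (two 450 mL containers = 900 mL) + (three 229 mL containers = 687 mL) = 2.353 L.
That exceeds the Category FL rail limit of 2 L.

No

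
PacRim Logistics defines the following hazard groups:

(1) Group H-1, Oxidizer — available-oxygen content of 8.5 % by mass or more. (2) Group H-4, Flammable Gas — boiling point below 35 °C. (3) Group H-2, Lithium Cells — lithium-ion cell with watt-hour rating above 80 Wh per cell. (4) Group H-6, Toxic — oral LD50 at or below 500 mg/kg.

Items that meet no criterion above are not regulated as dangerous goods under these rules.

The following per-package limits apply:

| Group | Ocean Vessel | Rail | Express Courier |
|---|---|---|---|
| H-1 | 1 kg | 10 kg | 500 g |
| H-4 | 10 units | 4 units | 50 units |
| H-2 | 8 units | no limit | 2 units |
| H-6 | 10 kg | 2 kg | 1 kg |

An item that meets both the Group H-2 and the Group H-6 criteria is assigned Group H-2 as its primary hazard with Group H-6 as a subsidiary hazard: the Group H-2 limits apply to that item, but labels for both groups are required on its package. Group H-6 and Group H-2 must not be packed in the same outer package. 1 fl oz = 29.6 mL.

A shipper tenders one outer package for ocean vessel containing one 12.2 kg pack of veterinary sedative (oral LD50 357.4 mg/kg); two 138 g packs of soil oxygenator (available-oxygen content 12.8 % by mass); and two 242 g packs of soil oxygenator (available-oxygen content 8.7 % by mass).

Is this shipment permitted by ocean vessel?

With oral LD50 357.4 mg/kg (≤ 500 mg/kg), the veterinary sedative falls in Group H-6.
Soil oxygenator: available-oxygen content 12.8 % by mass ≥ 8.5 % by mass → Group H-1 (Oxidizer).
The soil oxygenator has available-oxygen content 8.7 % by mass, which is ≥ 8.5 % by mass, so it is Group H-1 (Oxidizer).
Total Group H-1: (two 138 g packs = 276 g) + (two 242 g packs = 484 g) = 760 g.
That is within the Group H-1 ocean vessel limit of 1 kg.
Group H-6 quantity: 12.2 kg.
That exceeds the Group H-6 ocean vessel limit of 10 kg.
The segregation rule (Group H-6 with Group H-2) does not apply to Group H-1 with Group H-6.

No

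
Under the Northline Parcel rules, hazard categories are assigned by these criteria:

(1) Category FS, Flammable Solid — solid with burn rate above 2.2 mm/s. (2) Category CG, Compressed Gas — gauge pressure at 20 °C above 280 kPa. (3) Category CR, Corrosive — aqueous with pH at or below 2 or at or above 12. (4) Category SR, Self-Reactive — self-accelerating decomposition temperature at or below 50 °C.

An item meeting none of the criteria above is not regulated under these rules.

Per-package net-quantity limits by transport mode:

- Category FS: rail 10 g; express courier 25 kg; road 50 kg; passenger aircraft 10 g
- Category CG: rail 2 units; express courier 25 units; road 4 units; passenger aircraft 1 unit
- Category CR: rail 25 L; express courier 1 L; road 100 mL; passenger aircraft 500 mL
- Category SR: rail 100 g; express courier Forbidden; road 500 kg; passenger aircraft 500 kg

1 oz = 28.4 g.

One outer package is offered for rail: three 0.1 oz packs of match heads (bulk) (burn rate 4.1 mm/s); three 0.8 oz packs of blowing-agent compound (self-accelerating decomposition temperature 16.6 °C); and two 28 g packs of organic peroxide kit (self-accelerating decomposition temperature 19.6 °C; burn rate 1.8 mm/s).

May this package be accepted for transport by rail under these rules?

Match heads (bulk): burn rate 4.1 mm/s > 2.2 mm/s → Category FS (Flammable Solid).
Blowing-agent compound: self-accelerating decomposition temperature 16.6 °C ≤ 50 °C → Category SR (Self-Reactive).
Self-accelerating decomposition temperature 19.6 °C meets the Category SR criterion (Self-Reactive), so the organic peroxide kit is Category SR.
Category FS quantity: three 0.1 oz packs = 8.52 g.
That is within the Category FS rail limit of 10 g.
Total Category SR: (three 0.8 oz packs = 68.16 g) + (two 28 g packs = 56 g) = 124.16 g.
124.16 g exceeds the rail limit of 100 g for Category SR.

No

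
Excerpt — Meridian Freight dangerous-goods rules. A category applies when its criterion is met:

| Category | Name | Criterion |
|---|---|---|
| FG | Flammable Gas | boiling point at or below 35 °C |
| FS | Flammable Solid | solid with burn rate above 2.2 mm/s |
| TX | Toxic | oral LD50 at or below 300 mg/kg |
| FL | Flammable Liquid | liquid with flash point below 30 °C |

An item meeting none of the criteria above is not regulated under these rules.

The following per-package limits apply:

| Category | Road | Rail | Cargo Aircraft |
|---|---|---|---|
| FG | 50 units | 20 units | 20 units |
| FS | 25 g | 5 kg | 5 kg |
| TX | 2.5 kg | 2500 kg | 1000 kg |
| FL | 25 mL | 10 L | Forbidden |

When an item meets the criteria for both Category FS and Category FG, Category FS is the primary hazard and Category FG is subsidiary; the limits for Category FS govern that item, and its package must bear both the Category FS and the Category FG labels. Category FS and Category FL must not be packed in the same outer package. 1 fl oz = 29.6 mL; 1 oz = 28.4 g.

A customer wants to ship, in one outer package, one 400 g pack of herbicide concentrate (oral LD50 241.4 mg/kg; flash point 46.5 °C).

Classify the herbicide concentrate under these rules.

Oral LD50 241.4 mg/kg meets the Category TX criterion (Toxic), so the herbicide concentrate is Category TX.

Category TX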